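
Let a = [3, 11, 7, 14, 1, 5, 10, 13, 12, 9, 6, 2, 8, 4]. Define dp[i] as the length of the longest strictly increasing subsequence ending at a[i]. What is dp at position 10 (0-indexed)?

dp[i] = 1 + max{dp[j] : j<i, a[j]<a[i]} (or 1 if no such j):
i:      0  1  2  3  4  5  6  7  8  9 10 11 12 13
a[i]:   3 11  7 14  1  5 10 13 12  9  6  2  8  4
dp:     1  2  2  3  1  2  3  4  4  3  3  2  4  3
At index 10 the value is 3.

3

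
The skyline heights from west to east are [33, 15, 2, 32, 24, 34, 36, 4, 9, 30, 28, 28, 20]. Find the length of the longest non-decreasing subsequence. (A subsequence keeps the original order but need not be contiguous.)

Let dp[i] be the length of the longest such subsequence ending at index i:
i:      1  2  3  4  5  6  7  8  9 10 11 12 13
a[i]:  33 15  2 32 24 34 36  4  9 30 28 28 20
dp:     1  1  1  2  2  3  4  2  3  4  4  5  4
Maximum dp value is 5.

5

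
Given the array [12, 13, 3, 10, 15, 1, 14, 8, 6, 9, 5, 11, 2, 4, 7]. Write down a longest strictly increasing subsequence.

Patience tails give the LIS length; then backtrack through the dp parents:
12 → extends → [12]
13 → extends → [12, 13]
3 → replaces 12 → [3, 13]
10 → replaces 13 → [3, 10]
15 → extends → [3, 10, 15]
1 → replaces 3 → [1, 10, 15]
14 → replaces 15 → [1, 10, 14]
8 → replaces 10 → [1, 8, 14]
6 → replaces 8 → [1, 6, 14]
9 → replaces 14 → [1, 6, 9]
5 → replaces 6 → [1, 5, 9]
11 → extends → [1, 5, 9, 11]
2 → replaces 5 → [1, 2, 9, 11]
4 → replaces 9 → [1, 2, 4, 11]
7 → replaces 11 → [1, 2, 4, 7]
Length 4; one witness is 3, 8, 9, 11.

3, 8, 9, 11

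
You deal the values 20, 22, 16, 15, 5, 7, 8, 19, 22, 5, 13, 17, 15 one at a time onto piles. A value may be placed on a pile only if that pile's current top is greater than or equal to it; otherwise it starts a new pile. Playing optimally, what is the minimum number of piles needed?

5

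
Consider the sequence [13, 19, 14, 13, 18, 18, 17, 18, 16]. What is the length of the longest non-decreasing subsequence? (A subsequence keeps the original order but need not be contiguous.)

5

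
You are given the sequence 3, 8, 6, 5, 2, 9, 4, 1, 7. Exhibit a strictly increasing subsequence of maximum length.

Patience tails give the LIS length; then backtrack through the dp parents:
3 → extends → [3]
8 → extends → [3, 8]
6 → replaces 8 → [3, 6]
5 → replaces 6 → [3, 5]
2 → replaces 3 → [2, 5]
9 → extends → [2, 5, 9]
4 → replaces 5 → [2, 4, 9]
1 → replaces 2 → [1, 4, 9]
7 → replaces 9 → [1, 4, 7]
Length 3; one witness is 3, 8, 9.

3, 8, 9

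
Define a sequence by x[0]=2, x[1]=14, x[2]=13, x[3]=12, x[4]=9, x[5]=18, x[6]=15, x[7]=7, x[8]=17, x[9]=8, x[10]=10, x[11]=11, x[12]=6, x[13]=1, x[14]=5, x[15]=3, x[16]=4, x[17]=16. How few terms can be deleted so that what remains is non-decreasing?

12

Fewest deletions = n − (longest non-decreasing subsequence).
i:      0  1  2  3  4  5  6  7  8  9 10 11 12 13 14 15 16 17
x[i]:   2 14 13 12  9 18 15  7 17  8 10 11  6  1  5  3  4 16
dp:     1  2  2  2  2  3  3  2  4  3  4  5  2  1  2  2  3  6
max dp = 6, so deletions = 18 − 6 = 12.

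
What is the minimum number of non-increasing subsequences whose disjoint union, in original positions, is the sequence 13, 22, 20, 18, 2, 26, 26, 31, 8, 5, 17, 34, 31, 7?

5

Place each on the leftmost legal pile:
13 → new pile 1 (tops now [13])
22 → new pile 2 (tops now [13, 22])
20 → pile 2 (tops now [13, 20])
18 → pile 2 (tops now [13, 18])
2 → pile 1 (tops now [2, 18])
26 → new pile 3 (tops now [2, 18, 26])
26 → pile 3 (tops now [2, 18, 26])
31 → new pile 4 (tops now [2, 18, 26, 31])
8 → pile 2 (tops now [2, 8, 26, 31])
5 → pile 2 (tops now [2, 5, 26, 31])
17 → pile 3 (tops now [2, 5, 17, 31])
34 → new pile 5 (tops now [2, 5, 17, 31, 34])
31 → pile 4 (tops now [2, 5, 17, 31, 34])
7 → pile 3 (tops now [2, 5, 7, 31, 34])
Five piles.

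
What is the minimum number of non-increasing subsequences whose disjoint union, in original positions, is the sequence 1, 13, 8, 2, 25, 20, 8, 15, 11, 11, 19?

5

The minimum number of non-increasing subsequences covering a sequence equals the length of its longest strictly increasing subsequence.
LIS length is 5 (e.g. 1, 2, 8, 15, 19), so 5 piles are needed.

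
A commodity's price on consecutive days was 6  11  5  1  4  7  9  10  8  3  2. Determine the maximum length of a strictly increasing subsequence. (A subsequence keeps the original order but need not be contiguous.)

5

Track the smallest tail for each achievable length (strict):
6 → extends → [6]
11 → extends → [6, 11]
5 → replaces 6 → [5, 11]
1 → replaces 5 → [1, 11]
4 → replaces 11 → [1, 4]
7 → extends → [1, 4, 7]
9 → extends → [1, 4, 7, 9]
10 → extends → [1, 4, 7, 9, 10]
8 → replaces 9 → [1, 4, 7, 8, 10]
3 → replaces 4 → [1, 3, 7, 8, 10]
2 → replaces 3 → [1, 2, 7, 8, 10]
Five tails, so the longest strictly increasing subsequence has length 5 (e.g. 1, 4, 7, 9, 10).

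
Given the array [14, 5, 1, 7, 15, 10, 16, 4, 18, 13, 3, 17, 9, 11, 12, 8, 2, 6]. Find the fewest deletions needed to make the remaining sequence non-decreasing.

Fewest deletions = n − (longest non-decreasing subsequence).
Patience tails:
14 → extends → [14]
5 → replaces 14 → [5]
1 → replaces 5 → [1]
7 → extends → [1, 7]
15 → extends → [1, 7, 15]
10 → replaces 15 → [1, 7, 10]
16 → extends → [1, 7, 10, 16]
4 → replaces 7 → [1, 4, 10, 16]
18 → extends → [1, 4, 10, 16, 18]
13 → replaces 16 → [1, 4, 10, 13, 18]
3 → replaces 4 → [1, 3, 10, 13, 18]
17 → replaces 18 → [1, 3, 10, 13, 17]
9 → replaces 10 → [1, 3, 9, 13, 17]
11 → replaces 13 → [1, 3, 9, 11, 17]
12 → replaces 17 → [1, 3, 9, 11, 12]
8 → replaces 9 → [1, 3, 8, 11, 12]
2 → replaces 3 → [1, 2, 8, 11, 12]
6 → replaces 8 → [1, 2, 6, 11, 12]
Longest non-decreasing subsequence has length 5, so deletions = 18 − 5 = 13.

13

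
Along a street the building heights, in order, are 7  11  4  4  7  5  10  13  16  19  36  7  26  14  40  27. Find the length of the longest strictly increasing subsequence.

8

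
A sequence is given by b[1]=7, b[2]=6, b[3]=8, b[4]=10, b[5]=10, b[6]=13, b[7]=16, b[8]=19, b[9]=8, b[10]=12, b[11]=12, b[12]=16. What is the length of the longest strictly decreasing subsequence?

2

Let dp[i] be the longest strictly decreasing subsequence ending at i:
i:      1  2  3  4  5  6  7  8  9 10 11 12
b[i]:   7  6  8 10 10 13 16 19  8 12 12 16
dp:     1  2  1  1  1  1  1  1  2  2  2  2
Maximum is 2.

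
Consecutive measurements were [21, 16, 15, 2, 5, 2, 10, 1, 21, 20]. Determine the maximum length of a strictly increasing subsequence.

Track the smallest tail for each achievable length (strict):
21 → extends → [21]
16 → replaces 21 → [16]
15 → replaces 16 → [15]
2 → replaces 15 → [2]
5 → extends → [2, 5]
2 → already a tail → [2, 5]
10 → extends → [2, 5, 10]
1 → replaces 2 → [1, 5, 10]
21 → extends → [1, 5, 10, 21]
20 → replaces 21 → [1, 5, 10, 20]
Four tails, so the longest strictly increasing subsequence has length 4 (e.g. 2, 5, 10, 21).

4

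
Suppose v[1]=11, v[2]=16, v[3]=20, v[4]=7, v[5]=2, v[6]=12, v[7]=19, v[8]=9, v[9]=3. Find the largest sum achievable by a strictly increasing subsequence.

47

Let S[i] be the best sum of a strictly increasing subsequence ending at i:
i:      1  2  3  4  5  6  7  8  9
v[i]:  11 16 20  7  2 12 19  9  3
S:     11 27 47  7  2 23 46 16  5
Maximum is 47 (e.g. 11 + 16 + 20).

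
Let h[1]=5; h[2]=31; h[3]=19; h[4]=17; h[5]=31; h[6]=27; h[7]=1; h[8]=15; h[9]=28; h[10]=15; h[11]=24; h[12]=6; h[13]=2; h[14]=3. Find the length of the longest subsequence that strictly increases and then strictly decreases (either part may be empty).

7

inc[i] = longest strictly increasing subsequence ending at i; dec[i] = longest strictly decreasing subsequence starting at i:
i:      1  2  3  4  5  6  7  8  9 10 11 12 13 14
h[i]:   5 31 19 17 31 27  1 15 28 15 24  6  2  3
inc:    1  2  2  2  3  3  1  2  4  2  3  2  2  3
dec:    2  6  5  4  5  4  1  3  4  3  3  2  1  1
Best peak at i=2 (value 31): inc=2, dec=6, length 2+6−1 = 7.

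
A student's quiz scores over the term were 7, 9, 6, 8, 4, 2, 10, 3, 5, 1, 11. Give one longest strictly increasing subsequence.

7, 9, 10, 11

Patience tails give the LIS length; then backtrack through the dp parents:
7 → extends → [7]
9 → extends → [7, 9]
6 → replaces 7 → [6, 9]
8 → replaces 9 → [6, 8]
4 → replaces 6 → [4, 8]
2 → replaces 4 → [2, 8]
10 → extends → [2, 8, 10]
3 → replaces 8 → [2, 3, 10]
5 → replaces 10 → [2, 3, 5]
1 → replaces 2 → [1, 3, 5]
11 → extends → [1, 3, 5, 11]
Length 4; one witness is 7, 9, 10, 11.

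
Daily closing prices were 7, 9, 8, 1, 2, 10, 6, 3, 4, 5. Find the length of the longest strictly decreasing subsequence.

4

Let dp[i] be the longest strictly decreasing subsequence ending at i:
i:      1  2  3  4  5  6  7  8  9 10
a[i]:   7  9  8  1  2 10  6  3  4  5
dp:     1  1  2  3  3  1  3  4  4  4
Maximum is 4.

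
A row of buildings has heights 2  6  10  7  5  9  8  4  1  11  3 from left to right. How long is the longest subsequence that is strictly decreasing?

5

Let dp[i] be the longest strictly decreasing subsequence ending at i:
i:      1  2  3  4  5  6  7  8  9 10 11
a[i]:   2  6 10  7  5  9  8  4  1 11  3
dp:     1  1  1  2  3  2  3  4  5  1  5
Maximum is 5.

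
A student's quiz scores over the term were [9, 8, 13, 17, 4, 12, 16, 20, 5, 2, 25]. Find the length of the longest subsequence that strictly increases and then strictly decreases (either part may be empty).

6

inc[i] = longest strictly increasing subsequence ending at i; dec[i] = longest strictly decreasing subsequence starting at i:
i:      1  2  3  4  5  6  7  8  9 10 11
a[i]:   9  8 13 17  4 12 16 20  5  2 25
inc:    1  1  2  3  1  2  3  4  2  1  5
dec:    4  3  4  4  2  3  3  3  2  1  1
Best peak at i=4 (value 17): inc=3, dec=4, length 3+4−1 = 6.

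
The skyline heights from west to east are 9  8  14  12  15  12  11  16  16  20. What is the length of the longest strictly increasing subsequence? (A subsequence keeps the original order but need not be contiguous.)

5

Let dp[i] be the length of the longest such subsequence ending at index i:
i:      1  2  3  4  5  6  7  8  9 10
a[i]:   9  8 14 12 15 12 11 16 16 20
dp:     1  1  2  2  3  2  2  4  4  5
Maximum dp value is 5.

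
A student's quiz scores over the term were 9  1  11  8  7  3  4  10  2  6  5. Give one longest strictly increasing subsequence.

1, 3, 4, 10

Patience tails give the LIS length; then backtrack through the dp parents:
9 → extends → [9]
1 → replaces 9 → [1]
11 → extends → [1, 11]
8 → replaces 11 → [1, 8]
7 → replaces 8 → [1, 7]
3 → replaces 7 → [1, 3]
4 → extends → [1, 3, 4]
10 → extends → [1, 3, 4, 10]
2 → replaces 3 → [1, 2, 4, 10]
6 → replaces 10 → [1, 2, 4, 6]
5 → replaces 6 → [1, 2, 4, 5]
Length 4; one witness is 1, 3, 4, 10.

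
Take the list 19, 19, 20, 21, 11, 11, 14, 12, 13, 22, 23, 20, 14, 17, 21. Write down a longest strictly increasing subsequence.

Patience tails give the LIS length; then backtrack through the dp parents:
19 → extends → [19]
19 → already a tail → [19]
20 → extends → [19, 20]
21 → extends → [19, 20, 21]
11 → replaces 19 → [11, 20, 21]
11 → already a tail → [11, 20, 21]
14 → replaces 20 → [11, 14, 21]
12 → replaces 14 → [11, 12, 21]
13 → replaces 21 → [11, 12, 13]
22 → extends → [11, 12, 13, 22]
23 → extends → [11, 12, 13, 22, 23]
20 → replaces 22 → [11, 12, 13, 20, 23]
14 → replaces 20 → [11, 12, 13, 14, 23]
17 → replaces 23 → [11, 12, 13, 14, 17]
21 → extends → [11, 12, 13, 14, 17, 21]
Length 6; one witness is 11, 12, 13, 14, 17, 21.

11, 12, 13, 14, 17, 21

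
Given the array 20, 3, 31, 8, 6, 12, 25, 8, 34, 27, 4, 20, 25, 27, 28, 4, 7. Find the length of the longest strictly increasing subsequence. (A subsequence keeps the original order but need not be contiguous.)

7

Track the smallest tail for each achievable length (strict):
20 → extends → [20]
3 → replaces 20 → [3]
31 → extends → [3, 31]
8 → replaces 31 → [3, 8]
6 → replaces 8 → [3, 6]
12 → extends → [3, 6, 12]
25 → extends → [3, 6, 12, 25]
8 → replaces 12 → [3, 6, 8, 25]
34 → extends → [3, 6, 8, 25, 34]
27 → replaces 34 → [3, 6, 8, 25, 27]
4 → replaces 6 → [3, 4, 8, 25, 27]
20 → replaces 25 → [3, 4, 8, 20, 27]
25 → replaces 27 → [3, 4, 8, 20, 25]
27 → extends → [3, 4, 8, 20, 25, 27]
28 → extends → [3, 4, 8, 20, 25, 27, 28]
4 → already a tail → [3, 4, 8, 20, 25, 27, 28]
7 → replaces 8 → [3, 4, 7, 20, 25, 27, 28]
Seven tails, so the longest strictly increasing subsequence has length 7 (e.g. 3, 8, 12, 20, 25, 27, 28).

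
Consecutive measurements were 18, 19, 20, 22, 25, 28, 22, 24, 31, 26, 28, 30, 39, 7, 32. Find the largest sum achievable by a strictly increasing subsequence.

Let S[i] be the best sum of a strictly increasing subsequence ending at i:
i:       1   2   3   4   5   6   7   8   9  10  11  12  13  14  15
a[i]:   18  19  20  22  25  28  22  24  31  26  28  30  39   7  32
S:      18  37  57  79 104 132  79 103 163 130 158 188 227   7 220
Maximum is 227 (e.g. 18 + 19 + 20 + 22 + 25 + 26 + 28 + 30 + 39).

227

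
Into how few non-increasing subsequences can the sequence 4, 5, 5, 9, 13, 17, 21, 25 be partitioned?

7

Place each on the leftmost legal pile:
4 → new pile 1 (tops now [4])
5 → new pile 2 (tops now [4, 5])
5 → pile 2 (tops now [4, 5])
9 → new pile 3 (tops now [4, 5, 9])
13 → new pile 4 (tops now [4, 5, 9, 13])
17 → new pile 5 (tops now [4, 5, 9, 13, 17])
21 → new pile 6 (tops now [4, 5, 9, 13, 17, 21])
25 → new pile 7 (tops now [4, 5, 9, 13, 17, 21, 25])
Seven piles.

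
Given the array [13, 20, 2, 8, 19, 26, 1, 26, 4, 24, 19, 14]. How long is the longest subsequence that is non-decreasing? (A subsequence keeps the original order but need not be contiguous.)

Track the smallest tail for each achievable length (allowing ties):
13 → extends → [13]
20 → extends → [13, 20]
2 → replaces 13 → [2, 20]
8 → replaces 20 → [2, 8]
19 → extends → [2, 8, 19]
26 → extends → [2, 8, 19, 26]
1 → replaces 2 → [1, 8, 19, 26]
26 → extends → [1, 8, 19, 26, 26]
4 → replaces 8 → [1, 4, 19, 26, 26]
24 → replaces 26 → [1, 4, 19, 24, 26]
19 → replaces 24 → [1, 4, 19, 19, 26]
14 → replaces 19 → [1, 4, 14, 19, 26]
Five tails, so the longest non-decreasing subsequence has length 5 (e.g. 2, 8, 19, 26, 26).

5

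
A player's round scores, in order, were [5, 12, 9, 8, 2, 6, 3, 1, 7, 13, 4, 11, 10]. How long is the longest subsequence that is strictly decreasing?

6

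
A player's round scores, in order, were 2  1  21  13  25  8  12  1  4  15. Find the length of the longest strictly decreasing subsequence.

4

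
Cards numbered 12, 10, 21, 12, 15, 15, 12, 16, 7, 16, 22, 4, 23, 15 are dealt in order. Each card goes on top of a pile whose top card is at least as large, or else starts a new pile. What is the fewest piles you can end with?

6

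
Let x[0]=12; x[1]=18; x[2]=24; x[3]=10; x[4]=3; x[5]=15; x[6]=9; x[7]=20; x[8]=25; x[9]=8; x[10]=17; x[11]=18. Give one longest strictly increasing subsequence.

12, 18, 24, 25

Patience tails give the LIS length; then backtrack through the dp parents:
12 → extends → [12]
18 → extends → [12, 18]
24 → extends → [12, 18, 24]
10 → replaces 12 → [10, 18, 24]
3 → replaces 10 → [3, 18, 24]
15 → replaces 18 → [3, 15, 24]
9 → replaces 15 → [3, 9, 24]
20 → replaces 24 → [3, 9, 20]
25 → extends → [3, 9, 20, 25]
8 → replaces 9 → [3, 8, 20, 25]
17 → replaces 20 → [3, 8, 17, 25]
18 → replaces 25 → [3, 8, 17, 18]
Length 4; one witness is 12, 18, 24, 25.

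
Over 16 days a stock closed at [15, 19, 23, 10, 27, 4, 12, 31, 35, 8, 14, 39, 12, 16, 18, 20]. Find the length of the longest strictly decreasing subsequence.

Let dp[i] be the longest strictly decreasing subsequence ending at i:
i:      1  2  3  4  5  6  7  8  9 10 11 12 13 14 15 16
a[i]:  15 19 23 10 27  4 12 31 35  8 14 39 12 16 18 20
dp:     1  1  1  2  1  3  2  1  1  3  2  1  3  2  2  2
Maximum is 3.

3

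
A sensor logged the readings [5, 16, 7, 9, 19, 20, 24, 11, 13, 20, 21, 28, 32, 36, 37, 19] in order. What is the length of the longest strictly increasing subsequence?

11

Let dp[i] be the length of the longest such subsequence ending at index i:
i:      1  2  3  4  5  6  7  8  9 10 11 12 13 14 15 16
a[i]:   5 16  7  9 19 20 24 11 13 20 21 28 32 36 37 19
dp:     1  2  2  3  4  5  6  4  5  6  7  8  9 10 11  6
Maximum dp value is 11.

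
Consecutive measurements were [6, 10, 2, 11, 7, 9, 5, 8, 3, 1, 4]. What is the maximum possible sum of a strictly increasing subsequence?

Let S[i] be the best sum of a strictly increasing subsequence ending at i:
i:      1  2  3  4  5  6  7  8  9 10 11
a[i]:   6 10  2 11  7  9  5  8  3  1  4
S:      6 16  2 27 13 22  7 21  5  1  9
Maximum is 27 (e.g. 6 + 10 + 11).

27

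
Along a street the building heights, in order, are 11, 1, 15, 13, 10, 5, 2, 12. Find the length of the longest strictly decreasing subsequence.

Negate each value so 'decreasing' becomes 'increasing', then run patience tails on the negated sequence:
-11 → extends → [-11]
-1 → extends → [-11, -1]
-15 → replaces -11 → [-15, -1]
-13 → replaces -1 → [-15, -13]
-10 → extends → [-15, -13, -10]
-5 → extends → [-15, -13, -10, -5]
-2 → extends → [-15, -13, -10, -5, -2]
-12 → replaces -10 → [-15, -13, -12, -5, -2]
Five tails, so the longest strictly decreasing subsequence of the original has length 5.

5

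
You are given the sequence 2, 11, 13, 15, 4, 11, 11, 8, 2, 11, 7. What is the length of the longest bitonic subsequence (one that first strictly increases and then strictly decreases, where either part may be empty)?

inc[i] = longest strictly increasing subsequence ending at i; dec[i] = longest strictly decreasing subsequence starting at i:
i:      1  2  3  4  5  6  7  8  9 10 11
a[i]:   2 11 13 15  4 11 11  8  2 11  7
inc:    1  2  3  4  2  3  3  3  1  4  3
dec:    1  3  4  4  2  3  3  2  1  2  1
Best peak at i=4 (value 15): inc=4, dec=4, length 4+4−1 = 7.

7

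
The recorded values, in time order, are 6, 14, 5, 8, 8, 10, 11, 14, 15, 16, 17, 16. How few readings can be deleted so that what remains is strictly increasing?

Fewest deletions = n − (longest strictly increasing subsequence).
i:      1  2  3  4  5  6  7  8  9 10 11 12
a[i]:   6 14  5  8  8 10 11 14 15 16 17 16
dp:     1  2  1  2  2  3  4  5  6  7  8  7
max dp = 8, so deletions = 12 − 8 = 4.

4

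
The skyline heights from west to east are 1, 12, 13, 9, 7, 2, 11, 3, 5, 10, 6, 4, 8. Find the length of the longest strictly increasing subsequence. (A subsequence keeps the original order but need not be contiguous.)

Track the smallest tail for each achievable length (strict):
1 → extends → [1]
12 → extends → [1, 12]
13 → extends → [1, 12, 13]
9 → replaces 12 → [1, 9, 13]
7 → replaces 9 → [1, 7, 13]
2 → replaces 7 → [1, 2, 13]
11 → replaces 13 → [1, 2, 11]
3 → replaces 11 → [1, 2, 3]
5 → extends → [1, 2, 3, 5]
10 → extends → [1, 2, 3, 5, 10]
6 → replaces 10 → [1, 2, 3, 5, 6]
4 → replaces 5 → [1, 2, 3, 4, 6]
8 → extends → [1, 2, 3, 4, 6, 8]
Six tails, so the longest strictly increasing subsequence has length 6 (e.g. 1, 2, 3, 5, 6, 8).

6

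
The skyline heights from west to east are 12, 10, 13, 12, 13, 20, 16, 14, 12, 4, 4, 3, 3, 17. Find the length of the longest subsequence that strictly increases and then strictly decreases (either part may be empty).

9

inc[i] = longest strictly increasing subsequence ending at i; dec[i] = longest strictly decreasing subsequence starting at i:
i:      1  2  3  4  5  6  7  8  9 10 11 12 13 14
a[i]:  12 10 13 12 13 20 16 14 12  4  4  3  3 17
inc:    1  1  2  2  3  4  4  4  2  1  1  1  1  5
dec:    4  3  4  3  4  6  5  4  3  2  2  1  1  1
Best peak at i=6 (value 20): inc=4, dec=6, length 4+6−1 = 9.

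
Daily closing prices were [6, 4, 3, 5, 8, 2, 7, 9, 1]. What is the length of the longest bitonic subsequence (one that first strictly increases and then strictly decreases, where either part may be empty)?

inc[i] = longest strictly increasing subsequence ending at i; dec[i] = longest strictly decreasing subsequence starting at i:
i:     1 2 3 4 5 6 7 8 9
a[i]:  6 4 3 5 8 2 7 9 1
inc:   1 1 1 2 3 1 3 4 1
dec:   5 4 3 3 3 2 2 2 1
Best peak at i=1 (value 6): inc=1, dec=5, length 1+5−1 = 5.

5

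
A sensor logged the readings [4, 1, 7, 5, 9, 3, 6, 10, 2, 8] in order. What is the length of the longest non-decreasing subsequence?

4

Let dp[i] be the length of the longest such subsequence ending at index i:
i:      1  2  3  4  5  6  7  8  9 10
a[i]:   4  1  7  5  9  3  6 10  2  8
dp:     1  1  2  2  3  2  3  4  2  4
Maximum dp value is 4.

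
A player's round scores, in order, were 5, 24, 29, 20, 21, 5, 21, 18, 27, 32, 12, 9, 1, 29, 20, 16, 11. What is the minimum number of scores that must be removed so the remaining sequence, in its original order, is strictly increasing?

Fewest deletions = n − (longest strictly increasing subsequence).
i:      1  2  3  4  5  6  7  8  9 10 11 12 13 14 15 16 17
a[i]:   5 24 29 20 21  5 21 18 27 32 12  9  1 29 20 16 11
dp:     1  2  3  2  3  1  3  2  4  5  2  2  1  5  3  3  3
max dp = 5, so deletions = 17 − 5 = 12.

12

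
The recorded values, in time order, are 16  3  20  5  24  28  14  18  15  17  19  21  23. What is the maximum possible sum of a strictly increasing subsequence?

Let S[i] be the best sum of a strictly increasing subsequence ending at i:
i:       1   2   3   4   5   6   7   8   9  10  11  12  13
a[i]:   16   3  20   5  24  28  14  18  15  17  19  21  23
S:      16   3  36   8  60  88  22  40  37  54  73  94 117
Maximum is 117 (e.g. 3 + 5 + 14 + 15 + 17 + 19 + 21 + 23).

117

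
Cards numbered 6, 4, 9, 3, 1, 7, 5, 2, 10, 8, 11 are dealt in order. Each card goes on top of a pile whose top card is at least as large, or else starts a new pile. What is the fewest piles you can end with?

Place each on the leftmost legal pile:
6 → new pile 1 (tops now [6])
4 → pile 1 (tops now [4])
9 → new pile 2 (tops now [4, 9])
3 → pile 1 (tops now [3, 9])
1 → pile 1 (tops now [1, 9])
7 → pile 2 (tops now [1, 7])
5 → pile 2 (tops now [1, 5])
2 → pile 2 (tops now [1, 2])
10 → new pile 3 (tops now [1, 2, 10])
8 → pile 3 (tops now [1, 2, 8])
11 → new pile 4 (tops now [1, 2, 8, 11])
Four piles.

4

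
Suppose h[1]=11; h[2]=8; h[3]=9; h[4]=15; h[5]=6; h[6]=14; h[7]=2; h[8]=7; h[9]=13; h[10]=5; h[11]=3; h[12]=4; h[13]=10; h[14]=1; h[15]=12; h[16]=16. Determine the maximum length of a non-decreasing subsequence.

6

Track the smallest tail for each achievable length (allowing ties):
11 → extends → [11]
8 → replaces 11 → [8]
9 → extends → [8, 9]
15 → extends → [8, 9, 15]
6 → replaces 8 → [6, 9, 15]
14 → replaces 15 → [6, 9, 14]
2 → replaces 6 → [2, 9, 14]
7 → replaces 9 → [2, 7, 14]
13 → replaces 14 → [2, 7, 13]
5 → replaces 7 → [2, 5, 13]
3 → replaces 5 → [2, 3, 13]
4 → replaces 13 → [2, 3, 4]
10 → extends → [2, 3, 4, 10]
1 → replaces 2 → [1, 3, 4, 10]
12 → extends → [1, 3, 4, 10, 12]
16 → extends → [1, 3, 4, 10, 12, 16]
Six tails, so the longest non-decreasing subsequence has length 6 (e.g. 2, 3, 4, 10, 12, 16).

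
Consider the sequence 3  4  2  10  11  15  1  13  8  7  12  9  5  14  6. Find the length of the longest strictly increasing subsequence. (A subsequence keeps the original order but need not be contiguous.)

6

Track the smallest tail for each achievable length (strict):
3 → extends → [3]
4 → extends → [3, 4]
2 → replaces 3 → [2, 4]
10 → extends → [2, 4, 10]
11 → extends → [2, 4, 10, 11]
15 → extends → [2, 4, 10, 11, 15]
1 → replaces 2 → [1, 4, 10, 11, 15]
13 → replaces 15 → [1, 4, 10, 11, 13]
8 → replaces 10 → [1, 4, 8, 11, 13]
7 → replaces 8 → [1, 4, 7, 11, 13]
12 → replaces 13 → [1, 4, 7, 11, 12]
9 → replaces 11 → [1, 4, 7, 9, 12]
5 → replaces 7 → [1, 4, 5, 9, 12]
14 → extends → [1, 4, 5, 9, 12, 14]
6 → replaces 9 → [1, 4, 5, 6, 12, 14]
Six tails, so the longest strictly increasing subsequence has length 6 (e.g. 3, 4, 10, 11, 13, 14).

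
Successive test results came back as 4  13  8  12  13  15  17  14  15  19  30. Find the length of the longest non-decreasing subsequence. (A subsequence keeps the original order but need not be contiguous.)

Track the smallest tail for each achievable length (allowing ties):
4 → extends → [4]
13 → extends → [4, 13]
8 → replaces 13 → [4, 8]
12 → extends → [4, 8, 12]
13 → extends → [4, 8, 12, 13]
15 → extends → [4, 8, 12, 13, 15]
17 → extends → [4, 8, 12, 13, 15, 17]
14 → replaces 15 → [4, 8, 12, 13, 14, 17]
15 → replaces 17 → [4, 8, 12, 13, 14, 15]
19 → extends → [4, 8, 12, 13, 14, 15, 19]
30 → extends → [4, 8, 12, 13, 14, 15, 19, 30]
Eight tails, so the longest non-decreasing subsequence has length 8 (e.g. 4, 8, 12, 13, 15, 17, 19, 30).

8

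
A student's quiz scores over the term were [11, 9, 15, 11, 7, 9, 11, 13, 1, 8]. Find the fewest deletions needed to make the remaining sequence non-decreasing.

6

Fewest deletions = n − (longest non-decreasing subsequence).
Patience tails:
11 → extends → [11]
9 → replaces 11 → [9]
15 → extends → [9, 15]
11 → replaces 15 → [9, 11]
7 → replaces 9 → [7, 11]
9 → replaces 11 → [7, 9]
11 → extends → [7, 9, 11]
13 → extends → [7, 9, 11, 13]
1 → replaces 7 → [1, 9, 11, 13]
8 → replaces 9 → [1, 8, 11, 13]
Longest non-decreasing subsequence has length 4, so deletions = 10 − 4 = 6.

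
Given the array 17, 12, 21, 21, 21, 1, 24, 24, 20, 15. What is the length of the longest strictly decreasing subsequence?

3

Negate each value so 'decreasing' becomes 'increasing', then run patience tails on the negated sequence:
-17 → extends → [-17]
-12 → extends → [-17, -12]
-21 → replaces -17 → [-21, -12]
-21 → already a tail → [-21, -12]
-21 → already a tail → [-21, -12]
-1 → extends → [-21, -12, -1]
-24 → replaces -21 → [-24, -12, -1]
-24 → already a tail → [-24, -12, -1]
-20 → replaces -12 → [-24, -20, -1]
-15 → replaces -1 → [-24, -20, -15]
Three tails, so the longest strictly decreasing subsequence of the original has length 3.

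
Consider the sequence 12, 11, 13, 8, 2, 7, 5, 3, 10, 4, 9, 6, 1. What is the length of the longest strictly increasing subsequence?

4

Let dp[i] be the length of the longest such subsequence ending at index i:
i:      1  2  3  4  5  6  7  8  9 10 11 12 13
a[i]:  12 11 13  8  2  7  5  3 10  4  9  6  1
dp:     1  1  2  1  1  2  2  2  3  3  4  4  1
Maximum dp value is 4.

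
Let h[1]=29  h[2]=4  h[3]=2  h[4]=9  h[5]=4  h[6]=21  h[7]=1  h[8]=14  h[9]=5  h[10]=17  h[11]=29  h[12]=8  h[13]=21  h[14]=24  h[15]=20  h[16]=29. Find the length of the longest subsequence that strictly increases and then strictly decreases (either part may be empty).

inc[i] = longest strictly increasing subsequence ending at i; dec[i] = longest strictly decreasing subsequence starting at i:
i:      1  2  3  4  5  6  7  8  9 10 11 12 13 14 15 16
h[i]:  29  4  2  9  4 21  1 14  5 17 29  8 21 24 20 29
inc:    1  1  1  2  2  3  1  3  3  4  5  4  5  6  5  7
dec:    4  3  2  3  2  3  1  2  1  2  3  1  2  2  1  1
Best peak at i=11 (value 29): inc=5, dec=3, length 5+3−1 = 7.

7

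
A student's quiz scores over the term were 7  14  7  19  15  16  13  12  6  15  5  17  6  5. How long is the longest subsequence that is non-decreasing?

5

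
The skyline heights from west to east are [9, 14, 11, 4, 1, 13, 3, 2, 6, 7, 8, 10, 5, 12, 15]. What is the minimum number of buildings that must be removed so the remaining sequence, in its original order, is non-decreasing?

7

Fewest deletions = n − (longest non-decreasing subsequence).
Patience tails:
9 → extends → [9]
14 → extends → [9, 14]
11 → replaces 14 → [9, 11]
4 → replaces 9 → [4, 11]
1 → replaces 4 → [1, 11]
13 → extends → [1, 11, 13]
3 → replaces 11 → [1, 3, 13]
2 → replaces 3 → [1, 2, 13]
6 → replaces 13 → [1, 2, 6]
7 → extends → [1, 2, 6, 7]
8 → extends → [1, 2, 6, 7, 8]
10 → extends → [1, 2, 6, 7, 8, 10]
5 → replaces 6 → [1, 2, 5, 7, 8, 10]
12 → extends → [1, 2, 5, 7, 8, 10, 12]
15 → extends → [1, 2, 5, 7, 8, 10, 12, 15]
Longest non-decreasing subsequence has length 8, so deletions = 15 − 8 = 7.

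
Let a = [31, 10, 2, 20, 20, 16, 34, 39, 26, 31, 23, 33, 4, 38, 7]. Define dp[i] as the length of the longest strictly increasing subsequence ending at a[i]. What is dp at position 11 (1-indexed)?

3

dp[i] = 1 + max{dp[j] : j<i, a[j]<a[i]} (or 1 if no such j):
i:      1  2  3  4  5  6  7  8  9 10 11 12 13 14 15
a[i]:  31 10  2 20 20 16 34 39 26 31 23 33  4 38  7
dp:     1  1  1  2  2  2  3  4  3  4  3  5  2  6  3
At index 11 the value is 3.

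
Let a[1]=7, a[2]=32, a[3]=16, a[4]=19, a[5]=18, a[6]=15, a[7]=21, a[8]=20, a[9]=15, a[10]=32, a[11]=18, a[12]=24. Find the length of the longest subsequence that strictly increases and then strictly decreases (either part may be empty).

inc[i] = longest strictly increasing subsequence ending at i; dec[i] = longest strictly decreasing subsequence starting at i:
i:      1  2  3  4  5  6  7  8  9 10 11 12
a[i]:   7 32 16 19 18 15 21 20 15 32 18 24
inc:    1  2  2  3  3  2  4  4  2  5  3  5
dec:    1  4  2  3  2  1  3  2  1  2  1  1
Best peak at i=7 (value 21): inc=4, dec=3, length 4+3−1 = 6.

6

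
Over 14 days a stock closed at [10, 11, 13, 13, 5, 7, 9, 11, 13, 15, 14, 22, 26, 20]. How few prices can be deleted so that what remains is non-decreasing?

6

Fewest deletions = n − (longest non-decreasing subsequence).
i:      1  2  3  4  5  6  7  8  9 10 11 12 13 14
a[i]:  10 11 13 13  5  7  9 11 13 15 14 22 26 20
dp:     1  2  3  4  1  2  3  4  5  6  6  7  8  7
max dp = 8, so deletions = 14 − 8 = 6.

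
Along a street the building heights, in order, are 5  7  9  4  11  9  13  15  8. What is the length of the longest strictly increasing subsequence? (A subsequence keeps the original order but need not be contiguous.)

6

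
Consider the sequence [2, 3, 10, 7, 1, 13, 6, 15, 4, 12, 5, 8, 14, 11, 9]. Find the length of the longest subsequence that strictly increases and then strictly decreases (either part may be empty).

8

inc[i] = longest strictly increasing subsequence ending at i; dec[i] = longest strictly decreasing subsequence starting at i:
i:      1  2  3  4  5  6  7  8  9 10 11 12 13 14 15
a[i]:   2  3 10  7  1 13  6 15  4 12  5  8 14 11  9
inc:    1  2  3  3  1  4  3  5  3  4  4  5  6  6  6
dec:    2  2  4  3  1  4  2  4  1  3  1  1  3  2  1
Best peak at i=8 (value 15): inc=5, dec=4, length 5+4−1 = 8.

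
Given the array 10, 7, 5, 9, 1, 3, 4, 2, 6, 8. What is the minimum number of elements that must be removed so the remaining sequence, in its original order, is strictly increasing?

Fewest deletions = n − (longest strictly increasing subsequence).
i:      1  2  3  4  5  6  7  8  9 10
a[i]:  10  7  5  9  1  3  4  2  6  8
dp:     1  1  1  2  1  2  3  2  4  5
max dp = 5, so deletions = 10 − 5 = 5.

5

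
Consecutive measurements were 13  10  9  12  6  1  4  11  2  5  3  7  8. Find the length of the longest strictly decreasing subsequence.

Let dp[i] be the longest strictly decreasing subsequence ending at i:
i:      1  2  3  4  5  6  7  8  9 10 11 12 13
a[i]:  13 10  9 12  6  1  4 11  2  5  3  7  8
dp:     1  2  3  2  4  5  5  3  6  5  6  4  4
Maximum is 6.

6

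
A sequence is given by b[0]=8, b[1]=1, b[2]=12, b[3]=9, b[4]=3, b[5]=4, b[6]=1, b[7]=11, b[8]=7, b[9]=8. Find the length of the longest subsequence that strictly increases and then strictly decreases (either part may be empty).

5

inc[i] = longest strictly increasing subsequence ending at i; dec[i] = longest strictly decreasing subsequence starting at i:
i:      0  1  2  3  4  5  6  7  8  9
b[i]:   8  1 12  9  3  4  1 11  7  8
inc:    1  1  2  2  2  3  1  4  4  5
dec:    3  1  4  3  2  2  1  2  1  1
Best peak at i=2 (value 12): inc=2, dec=4, length 2+4−1 = 5.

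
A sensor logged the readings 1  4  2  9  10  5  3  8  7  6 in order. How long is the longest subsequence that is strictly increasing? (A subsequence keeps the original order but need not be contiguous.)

Track the smallest tail for each achievable length (strict):
1 → extends → [1]
4 → extends → [1, 4]
2 → replaces 4 → [1, 2]
9 → extends → [1, 2, 9]
10 → extends → [1, 2, 9, 10]
5 → replaces 9 → [1, 2, 5, 10]
3 → replaces 5 → [1, 2, 3, 10]
8 → replaces 10 → [1, 2, 3, 8]
7 → replaces 8 → [1, 2, 3, 7]
6 → replaces 7 → [1, 2, 3, 6]
Four tails, so the longest strictly increasing subsequence has length 4 (e.g. 1, 4, 9, 10).

4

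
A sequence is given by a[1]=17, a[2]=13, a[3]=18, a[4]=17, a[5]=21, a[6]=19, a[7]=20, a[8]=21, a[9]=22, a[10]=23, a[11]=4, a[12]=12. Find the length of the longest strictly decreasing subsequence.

Negate each value so 'decreasing' becomes 'increasing', then run patience tails on the negated sequence:
-17 → extends → [-17]
-13 → extends → [-17, -13]
-18 → replaces -17 → [-18, -13]
-17 → replaces -13 → [-18, -17]
-21 → replaces -18 → [-21, -17]
-19 → replaces -17 → [-21, -19]
-20 → replaces -19 → [-21, -20]
-21 → already a tail → [-21, -20]
-22 → replaces -21 → [-22, -20]
-23 → replaces -22 → [-23, -20]
-4 → extends → [-23, -20, -4]
-12 → replaces -4 → [-23, -20, -12]
Three tails, so the longest strictly decreasing subsequence of the original has length 3.

3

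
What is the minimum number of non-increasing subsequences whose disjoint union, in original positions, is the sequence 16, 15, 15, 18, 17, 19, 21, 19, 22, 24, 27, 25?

Place each on the leftmost legal pile:
16 → new pile 1 (tops now [16])
15 → pile 1 (tops now [15])
15 → pile 1 (tops now [15])
18 → new pile 2 (tops now [15, 18])
17 → pile 2 (tops now [15, 17])
19 → new pile 3 (tops now [15, 17, 19])
21 → new pile 4 (tops now [15, 17, 19, 21])
19 → pile 3 (tops now [15, 17, 19, 21])
22 → new pile 5 (tops now [15, 17, 19, 21, 22])
24 → new pile 6 (tops now [15, 17, 19, 21, 22, 24])
27 → new pile 7 (tops now [15, 17, 19, 21, 22, 24, 27])
25 → pile 7 (tops now [15, 17, 19, 21, 22, 24, 25])
Seven piles.

7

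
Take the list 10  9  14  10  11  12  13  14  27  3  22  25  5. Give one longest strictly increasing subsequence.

9, 10, 11, 12, 13, 14, 22, 25

Patience tails give the LIS length; then backtrack through the dp parents:
10 → extends → [10]
9 → replaces 10 → [9]
14 → extends → [9, 14]
10 → replaces 14 → [9, 10]
11 → extends → [9, 10, 11]
12 → extends → [9, 10, 11, 12]
13 → extends → [9, 10, 11, 12, 13]
14 → extends → [9, 10, 11, 12, 13, 14]
27 → extends → [9, 10, 11, 12, 13, 14, 27]
3 → replaces 9 → [3, 10, 11, 12, 13, 14, 27]
22 → replaces 27 → [3, 10, 11, 12, 13, 14, 22]
25 → extends → [3, 10, 11, 12, 13, 14, 22, 25]
5 → replaces 10 → [3, 5, 11, 12, 13, 14, 22, 25]
Length 8; one witness is 9, 10, 11, 12, 13, 14, 22, 25.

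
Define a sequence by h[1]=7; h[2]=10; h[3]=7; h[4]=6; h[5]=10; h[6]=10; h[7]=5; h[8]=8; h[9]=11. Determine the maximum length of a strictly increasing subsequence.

Track the smallest tail for each achievable length (strict):
7 → extends → [7]
10 → extends → [7, 10]
7 → already a tail → [7, 10]
6 → replaces 7 → [6, 10]
10 → already a tail → [6, 10]
10 → already a tail → [6, 10]
5 → replaces 6 → [5, 10]
8 → replaces 10 → [5, 8]
11 → extends → [5, 8, 11]
Three tails, so the longest strictly increasing subsequence has length 3 (e.g. 7, 10, 11).

3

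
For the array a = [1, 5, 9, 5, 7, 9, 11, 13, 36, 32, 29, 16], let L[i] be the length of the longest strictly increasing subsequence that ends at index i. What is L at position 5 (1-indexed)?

dp[i] = 1 + max{dp[j] : j<i, a[j]<a[i]} (or 1 if no such j):
i:      1  2  3  4  5  6  7  8  9 10 11 12
a[i]:   1  5  9  5  7  9 11 13 36 32 29 16
dp:     1  2  3  2  3  4  5  6  7  7  7  7
At index 5 the value is 3.

3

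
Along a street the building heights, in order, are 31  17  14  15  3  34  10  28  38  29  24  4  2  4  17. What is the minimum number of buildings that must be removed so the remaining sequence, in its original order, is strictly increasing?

Fewest deletions = n − (longest strictly increasing subsequence).
Patience tails:
31 → extends → [31]
17 → replaces 31 → [17]
14 → replaces 17 → [14]
15 → extends → [14, 15]
3 → replaces 14 → [3, 15]
34 → extends → [3, 15, 34]
10 → replaces 15 → [3, 10, 34]
28 → replaces 34 → [3, 10, 28]
38 → extends → [3, 10, 28, 38]
29 → replaces 38 → [3, 10, 28, 29]
24 → replaces 28 → [3, 10, 24, 29]
4 → replaces 10 → [3, 4, 24, 29]
2 → replaces 3 → [2, 4, 24, 29]
4 → already a tail → [2, 4, 24, 29]
17 → replaces 24 → [2, 4, 17, 29]
Longest strictly increasing subsequence has length 4, so deletions = 15 − 4 = 11.

11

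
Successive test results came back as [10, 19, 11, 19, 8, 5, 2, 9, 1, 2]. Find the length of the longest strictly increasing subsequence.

3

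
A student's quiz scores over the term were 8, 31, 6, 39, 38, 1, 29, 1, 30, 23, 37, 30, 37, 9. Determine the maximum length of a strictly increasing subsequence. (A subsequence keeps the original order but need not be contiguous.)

4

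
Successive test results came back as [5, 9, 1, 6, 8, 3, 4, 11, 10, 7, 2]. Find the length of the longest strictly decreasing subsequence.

Let dp[i] be the longest strictly decreasing subsequence ending at i:
i:      1  2  3  4  5  6  7  8  9 10 11
a[i]:   5  9  1  6  8  3  4 11 10  7  2
dp:     1  1  2  2  2  3  3  1  2  3  4
Maximum is 4.

4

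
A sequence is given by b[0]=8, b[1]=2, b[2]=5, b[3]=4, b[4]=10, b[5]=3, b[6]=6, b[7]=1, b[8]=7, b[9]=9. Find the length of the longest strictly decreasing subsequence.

Let dp[i] be the longest strictly decreasing subsequence ending at i:
i:      0  1  2  3  4  5  6  7  8  9
b[i]:   8  2  5  4 10  3  6  1  7  9
dp:     1  2  2  3  1  4  2  5  2  2
Maximum is 5.

5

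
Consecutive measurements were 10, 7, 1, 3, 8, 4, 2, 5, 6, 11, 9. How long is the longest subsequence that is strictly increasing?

6

Let dp[i] be the length of the longest such subsequence ending at index i:
i:      1  2  3  4  5  6  7  8  9 10 11
a[i]:  10  7  1  3  8  4  2  5  6 11  9
dp:     1  1  1  2  3  3  2  4  5  6  6
Maximum dp value is 6.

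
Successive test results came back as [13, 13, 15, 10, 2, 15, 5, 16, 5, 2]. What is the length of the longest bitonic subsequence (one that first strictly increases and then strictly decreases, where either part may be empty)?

inc[i] = longest strictly increasing subsequence ending at i; dec[i] = longest strictly decreasing subsequence starting at i:
i:      1  2  3  4  5  6  7  8  9 10
a[i]:  13 13 15 10  2 15  5 16  5  2
inc:    1  1  2  1  1  2  2  3  2  1
dec:    4  4  4  3  1  3  2  3  2  1
Best peak at i=3 (value 15): inc=2, dec=4, length 2+4−1 = 5.

5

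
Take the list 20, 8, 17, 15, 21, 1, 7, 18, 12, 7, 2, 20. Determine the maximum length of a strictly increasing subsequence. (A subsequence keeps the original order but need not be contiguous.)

4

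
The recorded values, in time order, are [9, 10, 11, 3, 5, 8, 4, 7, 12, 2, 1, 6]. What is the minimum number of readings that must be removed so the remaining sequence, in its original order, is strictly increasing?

Fewest deletions = n − (longest strictly increasing subsequence).
Patience tails:
9 → extends → [9]
10 → extends → [9, 10]
11 → extends → [9, 10, 11]
3 → replaces 9 → [3, 10, 11]
5 → replaces 10 → [3, 5, 11]
8 → replaces 11 → [3, 5, 8]
4 → replaces 5 → [3, 4, 8]
7 → replaces 8 → [3, 4, 7]
12 → extends → [3, 4, 7, 12]
2 → replaces 3 → [2, 4, 7, 12]
1 → replaces 2 → [1, 4, 7, 12]
6 → replaces 7 → [1, 4, 6, 12]
Longest strictly increasing subsequence has length 4, so deletions = 12 − 4 = 8.

8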